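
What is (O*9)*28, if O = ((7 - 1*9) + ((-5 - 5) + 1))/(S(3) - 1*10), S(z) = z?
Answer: 396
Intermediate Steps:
O = 11/7 (O = ((7 - 1*9) + ((-5 - 5) + 1))/(3 - 1*10) = ((7 - 9) + (-10 + 1))/(3 - 10) = (-2 - 9)/(-7) = -11*(-⅐) = 11/7 ≈ 1.5714)
(O*9)*28 = ((11/7)*9)*28 = (99/7)*28 = 396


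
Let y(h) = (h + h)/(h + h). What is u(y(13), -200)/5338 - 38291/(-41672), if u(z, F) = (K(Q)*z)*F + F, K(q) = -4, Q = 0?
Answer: 114700279/111222568 ≈ 1.0313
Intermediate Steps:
y(h) = 1 (y(h) = (2*h)/((2*h)) = (2*h)*(1/(2*h)) = 1)
u(z, F) = F - 4*F*z (u(z, F) = (-4*z)*F + F = -4*F*z + F = F - 4*F*z)
u(y(13), -200)/5338 - 38291/(-41672) = -200*(1 - 4*1)/5338 - 38291/(-41672) = -200*(1 - 4)*(1/5338) - 38291*(-1/41672) = -200*(-3)*(1/5338) + 38291/41672 = 600*(1/5338) + 38291/41672 = 300/2669 + 38291/41672 = 114700279/111222568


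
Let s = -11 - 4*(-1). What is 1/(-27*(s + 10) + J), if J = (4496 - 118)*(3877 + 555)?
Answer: 1/19403215 ≈ 5.1538e-8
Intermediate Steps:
J = 19403296 (J = 4378*4432 = 19403296)
s = -7 (s = -11 + 4 = -7)
1/(-27*(s + 10) + J) = 1/(-27*(-7 + 10) + 19403296) = 1/(-27*3 + 19403296) = 1/(-81 + 19403296) = 1/19403215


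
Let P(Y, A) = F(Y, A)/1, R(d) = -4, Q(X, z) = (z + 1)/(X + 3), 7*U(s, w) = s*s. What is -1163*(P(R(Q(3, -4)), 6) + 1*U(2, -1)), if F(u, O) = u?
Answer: 27912/7 ≈ 3987.4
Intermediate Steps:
U(s, w) = s²/7 (U(s, w) = (s*s)/7 = s²/7)
Q(X, z) = (1 + z)/(3 + X)
P(Y, A) = Y (P(Y, A) = Y/1 = Y*1 = Y)
-1163*(P(R(Q(3, -4)), 6) + 1*U(2, -1)) = -1163*(-4 + 1*((⅐)*2²)) = -1163*(-4 + 1*((⅐)*4)) = -1163*(-4 + 1*(4/7)) = -1163*(-4 + 4/7) = -1163*(-24/7) = 27912/7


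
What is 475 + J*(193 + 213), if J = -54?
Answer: -21449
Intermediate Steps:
475 + J*(193 + 213) = 475 - 54*(193 + 213) = 475 - 54*406 = 475 - 21924 = -21449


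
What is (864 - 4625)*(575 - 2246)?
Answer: 6284631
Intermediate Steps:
(864 - 4625)*(575 - 2246) = -3761*(-1671) = 6284631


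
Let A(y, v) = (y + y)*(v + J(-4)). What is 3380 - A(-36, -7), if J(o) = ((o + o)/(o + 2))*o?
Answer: 1724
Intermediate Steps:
J(o) = 2*o**2/(2 + o) (J(o) = ((2*o)/(2 + o))*o = (2*o/(2 + o))*o = 2*o**2/(2 + o))
A(y, v) = 2*y*(-16 + v) (A(y, v) = (y + y)*(v + 2*(-4)**2/(2 - 4)) = (2*y)*(v + 2*16/(-2)) = (2*y)*(v + 2*16*(-1/2)) = (2*y)*(v - 16) = (2*y)*(-16 + v) = 2*y*(-16 + v))
3380 - A(-36, -7) = 3380 - 2*(-36)*(-16 - 7) = 3380 - 2*(-36)*(-23) = 3380 - 1*1656 = 3380 - 1656 = 1724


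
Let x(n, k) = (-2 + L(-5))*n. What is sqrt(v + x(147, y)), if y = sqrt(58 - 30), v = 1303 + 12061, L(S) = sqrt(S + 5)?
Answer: sqrt(13070) ≈ 114.32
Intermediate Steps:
L(S) = sqrt(5 + S)
v = 13364
y = 2*sqrt(7) (y = sqrt(28) = 2*sqrt(7) ≈ 5.2915)
x(n, k) = -2*n (x(n, k) = (-2 + sqrt(5 - 5))*n = (-2 + sqrt(0))*n = (-2 + 0)*n = -2*n)
sqrt(v + x(147, y)) = sqrt(13364 - 2*147) = sqrt(13364 - 294) = sqrt(13070)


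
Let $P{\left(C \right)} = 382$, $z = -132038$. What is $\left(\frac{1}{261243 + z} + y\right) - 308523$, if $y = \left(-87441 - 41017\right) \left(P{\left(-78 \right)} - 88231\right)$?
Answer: $\frac{1458026525806396}{129205} \approx 1.1285 \cdot 10^{10}$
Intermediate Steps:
$y = 11284906842$ ($y = \left(-87441 - 41017\right) \left(382 - 88231\right) = \left(-128458\right) \left(-87849\right) = 11284906842$)
$\left(\frac{1}{261243 + z} + y\right) - 308523 = \left(\frac{1}{261243 - 132038} + 11284906842\right) - 308523 = \left(\frac{1}{129205} + 11284906842\right) - 308523 = \frac{1458066388520611}{129205} - 308523 = \frac{1458026525806396}{129205}$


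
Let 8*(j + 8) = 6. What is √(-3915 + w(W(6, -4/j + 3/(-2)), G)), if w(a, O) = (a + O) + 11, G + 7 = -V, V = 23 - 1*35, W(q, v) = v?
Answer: 3*I*√1457714/58 ≈ 62.45*I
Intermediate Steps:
j = -29/4 (j = -8 + (⅛)*6 = -8 + ¾ = -29/4 ≈ -7.2500)
V = -12 (V = 23 - 35 = -12)
G = 5 (G = -7 - 1*(-12) = -7 + 12 = 5)
w(a, O) = 11 + O + a (w(a, O) = (O + a) + 11 = 11 + O + a)
√(-3915 + w(W(6, -4/j + 3/(-2)), G)) = √(-3915 + (11 + 5 + (-4/(-29/4) + 3/(-2)))) = √(-3915 + (11 + 5 + (-4*(-4/29) + 3*(-½)))) = √(-3915 + (11 + 5 + (16/29 - 3/2))) = √(-3915 + (11 + 5 - 55/58)) = √(-3915 + 873/58) = √(-226197/58) = 3*I*√1457714/58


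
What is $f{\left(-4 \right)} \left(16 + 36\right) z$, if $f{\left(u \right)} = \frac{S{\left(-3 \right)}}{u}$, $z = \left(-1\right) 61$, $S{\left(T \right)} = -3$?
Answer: $-2379$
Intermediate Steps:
$z = -61$
$f{\left(u \right)} = - \frac{3}{u}$
$f{\left(-4 \right)} \left(16 + 36\right) z = - \frac{3}{-4} \left(16 + 36\right) \left(-61\right) = \left(-3\right) \left(- \frac{1}{4}\right) 52 \left(-61\right) = \frac{3}{4} \cdot 52 \left(-61\right) = 39 \left(-61\right) = -2379$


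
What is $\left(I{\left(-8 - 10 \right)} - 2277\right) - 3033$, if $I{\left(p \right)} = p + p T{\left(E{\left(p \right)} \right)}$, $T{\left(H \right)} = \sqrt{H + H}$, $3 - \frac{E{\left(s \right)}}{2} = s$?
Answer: $-5328 - 36 \sqrt{21} \approx -5493.0$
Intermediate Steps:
$E{\left(s \right)} = 6 - 2 s$
$T{\left(H \right)} = \sqrt{2} \sqrt{H}$ ($T{\left(H \right)} = \sqrt{2 H} = \sqrt{2} \sqrt{H}$)
$I{\left(p \right)} = p + p \sqrt{2} \sqrt{6 - 2 p}$
$\left(I{\left(-8 - 10 \right)} - 2277\right) - 3033 = \left(\left(-8 - 10\right) \left(1 + 2 \sqrt{3 - \left(-8 - 10\right)}\right) - 2277\right) - 3033 = \left(- 18 \left(1 + 2 \sqrt{3 - -18}\right) - 2277\right) - 3033 = \left(- 18 \left(1 + 2 \sqrt{3 + 18}\right) - 2277\right) - 3033 = \left(- 18 \left(1 + 2 \sqrt{21}\right) - 2277\right) - 3033 = \left(\left(-18 - 36 \sqrt{21}\right) - 2277\right) - 3033 = \left(-2295 - 36 \sqrt{21}\right) - 3033 = -5328 - 36 \sqrt{21}$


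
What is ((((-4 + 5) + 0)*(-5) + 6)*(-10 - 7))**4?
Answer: 83521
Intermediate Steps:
((((-4 + 5) + 0)*(-5) + 6)*(-10 - 7))**4 = (((1 + 0)*(-5) + 6)*(-17))**4 = ((1*(-5) + 6)*(-17))**4 = ((-5 + 6)*(-17))**4 = (1*(-17))**4 = (-17)**4 = 83521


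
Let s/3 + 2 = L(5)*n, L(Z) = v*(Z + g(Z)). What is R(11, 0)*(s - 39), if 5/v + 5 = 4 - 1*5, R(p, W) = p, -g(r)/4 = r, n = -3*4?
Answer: -5445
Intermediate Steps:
n = -12
g(r) = -4*r
v = -⅚ (v = 5/(-5 + (4 - 1*5)) = 5/(-5 + (4 - 5)) = 5/(-5 - 1) = 5/(-6) = 5*(-⅙) = -⅚ ≈ -0.83333)
L(Z) = 5*Z/2 (L(Z) = -5*(Z - 4*Z)/6 = -(-5)*Z/2 = 5*Z/2)
s = -456 (s = -6 + 3*(((5/2)*5)*(-12)) = -6 + 3*((25/2)*(-12)) = -6 + 3*(-150) = -6 - 450 = -456)
R(11, 0)*(s - 39) = 11*(-456 - 39) = 11*(-495) = -5445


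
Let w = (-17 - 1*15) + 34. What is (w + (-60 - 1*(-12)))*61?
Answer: -2806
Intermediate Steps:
w = 2 (w = (-17 - 15) + 34 = -32 + 34 = 2)
(w + (-60 - 1*(-12)))*61 = (2 + (-60 - 1*(-12)))*61 = (2 + (-60 + 12))*61 = (2 - 48)*61 = -46*61 = -2806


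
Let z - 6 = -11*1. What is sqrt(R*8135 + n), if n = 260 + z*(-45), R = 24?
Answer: 5*sqrt(7829) ≈ 442.41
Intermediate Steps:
z = -5 (z = 6 - 11*1 = 6 - 11 = -5)
n = 485 (n = 260 - 5*(-45) = 260 + 225 = 485)
sqrt(R*8135 + n) = sqrt(24*8135 + 485) = sqrt(195240 + 485) = sqrt(195725) = 5*sqrt(7829)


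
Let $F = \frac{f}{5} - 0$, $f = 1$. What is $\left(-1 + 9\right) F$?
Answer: $\frac{8}{5} \approx 1.6$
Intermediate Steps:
$F = \frac{1}{5}$ ($F = 1 \cdot \frac{1}{5} - 0 = 1 \cdot \frac{1}{5} + 0 = \frac{1}{5} + 0 = \frac{1}{5} \approx 0.2$)
$\left(-1 + 9\right) F = \left(-1 + 9\right) \frac{1}{5} = 8 \cdot \frac{1}{5} = \frac{8}{5}$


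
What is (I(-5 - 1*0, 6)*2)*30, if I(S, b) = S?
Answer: -300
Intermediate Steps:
(I(-5 - 1*0, 6)*2)*30 = ((-5 - 1*0)*2)*30 = ((-5 + 0)*2)*30 = -5*2*30 = -10*30 = -300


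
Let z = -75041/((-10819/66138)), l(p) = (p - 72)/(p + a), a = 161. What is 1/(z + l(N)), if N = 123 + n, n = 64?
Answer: 3765012/1727146701169 ≈ 2.1799e-6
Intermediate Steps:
N = 187 (N = 123 + 64 = 187)
l(p) = (-72 + p)/(161 + p) (l(p) = (p - 72)/(p + 161) = (-72 + p)/(161 + p))
z = 4963061658/10819 (z = -75041/((-10819*1/66138)) = -75041/(-10819/66138) = -75041*(-66138/10819) = 4963061658/10819 ≈ 4.5874e+5)
1/(z + l(N)) = 1/(4963061658/10819 + (-72 + 187)/(161 + 187)) = 1/(4963061658/10819 + 115/348) = 1/(1727146701169/3765012) = 3765012/1727146701169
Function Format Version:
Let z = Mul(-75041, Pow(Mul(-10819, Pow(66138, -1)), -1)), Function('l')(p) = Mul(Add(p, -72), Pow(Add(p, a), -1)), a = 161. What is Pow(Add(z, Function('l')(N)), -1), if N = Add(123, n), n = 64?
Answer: Rational(3765012, 1727146701169) ≈ 2.1799e-6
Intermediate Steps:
N = 187 (N = Add(123, 64) = 187)
Function('l')(p) = Mul(Pow(Add(161, p), -1), Add(-72, p)) (Function('l')(p) = Mul(Add(p, -72), Pow(Add(p, 161), -1)) = Mul(Add(-72, p), Pow(Add(161, p), -1)) = Mul(Pow(Add(161, p), -1), Add(-72, p)))
z = Rational(4963061658, 10819) (z = Mul(-75041, Pow(Mul(-10819, Rational(1, 66138)), -1)) = Mul(-75041, Pow(Rational(-10819, 66138), -1)) = Mul(-75041, Rational(-66138, 10819)) = Rational(4963061658, 10819) ≈ 4.5874e+5)
Pow(Add(z, Function('l')(N)), -1) = Pow(Add(Rational(4963061658, 10819), Mul(Pow(Add(161, 187), -1), Add(-72, 187))), -1) = Pow(Add(Rational(4963061658, 10819), Mul(Pow(348, -1), 115)), -1) = Pow(Add(Rational(4963061658, 10819), Mul(Rational(1, 348), 115)), -1) = Pow(Add(Rational(4963061658, 10819), Rational(115, 348)), -1) = Pow(Rational(1727146701169, 3765012), -1) = Rational(3765012, 1727146701169)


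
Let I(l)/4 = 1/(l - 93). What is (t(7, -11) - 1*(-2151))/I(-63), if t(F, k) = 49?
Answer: -85800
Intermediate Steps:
I(l) = 4/(-93 + l) (I(l) = 4/(l - 93) = 4/(-93 + l))
(t(7, -11) - 1*(-2151))/I(-63) = (49 - 1*(-2151))/((4/(-93 - 63))) = (49 + 2151)/((4/(-156))) = 2200/((4*(-1/156))) = 2200/(-1/39) = 2200*(-39) = -85800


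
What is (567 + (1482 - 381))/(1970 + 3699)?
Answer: 1668/5669 ≈ 0.29423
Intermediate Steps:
(567 + (1482 - 381))/(1970 + 3699) = (567 + 1101)/5669 = 1668*(1/5669) = 1668/5669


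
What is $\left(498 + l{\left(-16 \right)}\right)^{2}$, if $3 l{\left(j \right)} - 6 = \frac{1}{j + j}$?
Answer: $\frac{2303904001}{9216} \approx 2.4999 \cdot 10^{5}$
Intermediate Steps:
$l{\left(j \right)} = 2 + \frac{1}{6 j}$ ($l{\left(j \right)} = 2 + \frac{1}{3 \left(j + j\right)} = 2 + \frac{1}{3 \cdot 2 j} = 2 + \frac{\frac{1}{2} \frac{1}{j}}{3} = 2 + \frac{1}{6 j}$)
$\left(498 + l{\left(-16 \right)}\right)^{2} = \left(498 + \left(2 + \frac{1}{6 \left(-16\right)}\right)\right)^{2} = \left(498 + \left(2 + \frac{1}{6} \left(- \frac{1}{16}\right)\right)\right)^{2} = \left(498 + \left(2 - \frac{1}{96}\right)\right)^{2} = \left(498 + \frac{191}{96}\right)^{2} = \left(\frac{47999}{96}\right)^{2} = \frac{2303904001}{9216}$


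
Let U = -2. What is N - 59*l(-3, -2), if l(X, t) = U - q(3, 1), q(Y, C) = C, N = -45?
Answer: 132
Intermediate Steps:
l(X, t) = -3 (l(X, t) = -2 - 1*1 = -2 - 1 = -3)
N - 59*l(-3, -2) = -45 - 59*(-3) = -45 + 177 = 132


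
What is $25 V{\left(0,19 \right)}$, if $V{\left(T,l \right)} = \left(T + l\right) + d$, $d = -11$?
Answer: $200$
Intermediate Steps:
$V{\left(T,l \right)} = -11 + T + l$ ($V{\left(T,l \right)} = \left(T + l\right) - 11 = -11 + T + l$)
$25 V{\left(0,19 \right)} = 25 \left(-11 + 0 + 19\right) = 25 \cdot 8 = 200$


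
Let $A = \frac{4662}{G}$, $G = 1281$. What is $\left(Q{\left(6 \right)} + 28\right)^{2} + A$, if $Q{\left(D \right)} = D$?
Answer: $\frac{70738}{61} \approx 1159.6$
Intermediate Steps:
$A = \frac{222}{61}$ ($A = \frac{4662}{1281} = 4662 \cdot \frac{1}{1281} = \frac{222}{61} \approx 3.6393$)
$\left(Q{\left(6 \right)} + 28\right)^{2} + A = \left(6 + 28\right)^{2} + \frac{222}{61} = 34^{2} + \frac{222}{61} = 1156 + \frac{222}{61} = \frac{70738}{61}$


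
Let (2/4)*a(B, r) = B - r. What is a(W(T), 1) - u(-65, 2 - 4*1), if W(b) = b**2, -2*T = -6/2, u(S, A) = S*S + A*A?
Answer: -8453/2 ≈ -4226.5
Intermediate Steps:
u(S, A) = A**2 + S**2 (u(S, A) = S**2 + A**2 = A**2 + S**2)
T = 3/2 (T = -(-3)/2 = -1/2*(-3) = 3/2 ≈ 1.5000)
a(B, r) = -2*r + 2*B (a(B, r) = 2*(B - r) = -2*r + 2*B)
a(W(T), 1) - u(-65, 2 - 4*1) = (-2*1 + 2*(3/2)**2) - ((2 - 4*1)**2 + (-65)**2) = (-2 + 2*(9/4)) - ((2 - 4)**2 + 4225) = (-2 + 9/2) - ((-2)**2 + 4225) = 5/2 - (4 + 4225) = 5/2 - 1*4229 = 5/2 - 4229 = -8453/2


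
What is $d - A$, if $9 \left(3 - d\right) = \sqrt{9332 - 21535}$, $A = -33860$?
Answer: $33863 - \frac{i \sqrt{12203}}{9} \approx 33863.0 - 12.274 i$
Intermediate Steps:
$d = 3 - \frac{i \sqrt{12203}}{9}$ ($d = 3 - \frac{\sqrt{9332 - 21535}}{9} = 3 - \frac{\sqrt{-12203}}{9} = 3 - \frac{i \sqrt{12203}}{9} \approx 3.0 - 12.274 i$)
$d - A = \left(3 - \frac{i \sqrt{12203}}{9}\right) - -33860 = \left(3 - \frac{i \sqrt{12203}}{9}\right) + 33860 = 33863 - \frac{i \sqrt{12203}}{9}$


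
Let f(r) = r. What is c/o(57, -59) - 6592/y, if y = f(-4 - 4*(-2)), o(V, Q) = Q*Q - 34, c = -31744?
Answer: -5712400/3447 ≈ -1657.2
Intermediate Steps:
o(V, Q) = -34 + Q² (o(V, Q) = Q² - 34 = -34 + Q²)
y = 4 (y = -4 - 4*(-2) = -4 + 8 = 4)
c/o(57, -59) - 6592/y = -31744/(-34 + (-59)²) - 6592/4 = -31744/(-34 + 3481) - 6592*¼ = -31744/3447 - 1648 = -5712400/3447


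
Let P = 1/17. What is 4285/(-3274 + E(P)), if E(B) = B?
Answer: -72845/55657 ≈ -1.3088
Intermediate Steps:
P = 1/17 ≈ 0.058824
4285/(-3274 + E(P)) = 4285/(-3274 + 1/17) = 4285/(-55657/17) = 4285*(-17/55657) = -72845/55657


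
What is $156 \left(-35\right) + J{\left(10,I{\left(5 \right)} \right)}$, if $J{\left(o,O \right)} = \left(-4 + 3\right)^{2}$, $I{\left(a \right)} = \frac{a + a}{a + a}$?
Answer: $-5459$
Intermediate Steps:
$I{\left(a \right)} = 1$ ($I{\left(a \right)} = \frac{2 a}{2 a} = 2 a \frac{1}{2 a} = 1$)
$J{\left(o,O \right)} = 1$ ($J{\left(o,O \right)} = \left(-1\right)^{2} = 1$)
$156 \left(-35\right) + J{\left(10,I{\left(5 \right)} \right)} = 156 \left(-35\right) + 1 = -5460 + 1 = -5459$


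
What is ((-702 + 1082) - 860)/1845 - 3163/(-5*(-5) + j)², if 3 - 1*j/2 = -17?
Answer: -524249/519675 ≈ -1.0088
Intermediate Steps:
j = 40 (j = 6 - 2*(-17) = 6 + 34 = 40)
((-702 + 1082) - 860)/1845 - 3163/(-5*(-5) + j)² = ((-702 + 1082) - 860)/1845 - 3163/(-5*(-5) + 40)² = (380 - 860)*(1/1845) - 3163/(25 + 40)² = -480*1/1845 - 3163/(65²) = -32/123 - 3163/4225 = -524249/519675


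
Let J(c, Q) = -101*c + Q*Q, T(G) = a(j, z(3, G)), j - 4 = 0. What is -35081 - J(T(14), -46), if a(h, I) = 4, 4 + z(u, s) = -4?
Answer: -36793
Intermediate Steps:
j = 4 (j = 4 + 0 = 4)
z(u, s) = -8 (z(u, s) = -4 - 4 = -8)
T(G) = 4
J(c, Q) = Q² - 101*c (J(c, Q) = -101*c + Q² = Q² - 101*c)
-35081 - J(T(14), -46) = -35081 - ((-46)² - 101*4) = -35081 - (2116 - 404) = -35081 - 1*1712 = -35081 - 1712 = -36793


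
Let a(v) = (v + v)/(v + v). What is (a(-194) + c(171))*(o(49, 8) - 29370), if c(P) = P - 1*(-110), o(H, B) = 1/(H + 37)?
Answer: -356140479/43 ≈ -8.2823e+6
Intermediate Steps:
o(H, B) = 1/(37 + H)
a(v) = 1 (a(v) = (2*v)/((2*v)) = (2*v)*(1/(2*v)) = 1)
c(P) = 110 + P (c(P) = P + 110 = 110 + P)
(a(-194) + c(171))*(o(49, 8) - 29370) = (1 + (110 + 171))*(1/(37 + 49) - 29370) = (1 + 281)*(1/86 - 29370) = 282*(1/86 - 29370) = 282*(-2525819/86) = -356140479/43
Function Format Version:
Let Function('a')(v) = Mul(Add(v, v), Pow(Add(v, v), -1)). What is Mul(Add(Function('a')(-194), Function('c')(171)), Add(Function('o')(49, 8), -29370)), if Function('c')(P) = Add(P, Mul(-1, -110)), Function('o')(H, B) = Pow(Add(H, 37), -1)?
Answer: Rational(-356140479, 43) ≈ -8.2823e+6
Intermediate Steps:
Function('o')(H, B) = Pow(Add(37, H), -1)
Function('a')(v) = 1 (Function('a')(v) = Mul(Mul(2, v), Pow(Mul(2, v), -1)) = Mul(Mul(2, v), Mul(Rational(1, 2), Pow(v, -1))) = 1)
Function('c')(P) = Add(110, P) (Function('c')(P) = Add(P, 110) = Add(110, P))
Mul(Add(Function('a')(-194), Function('c')(171)), Add(Function('o')(49, 8), -29370)) = Mul(Add(1, Add(110, 171)), Add(Pow(Add(37, 49), -1), -29370)) = Mul(Add(1, 281), Add(Pow(86, -1), -29370)) = Mul(282, Add(Rational(1, 86), -29370)) = Mul(282, Rational(-2525819, 86)) = Rational(-356140479, 43)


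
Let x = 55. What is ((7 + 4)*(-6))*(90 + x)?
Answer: -9570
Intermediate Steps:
((7 + 4)*(-6))*(90 + x) = ((7 + 4)*(-6))*(90 + 55) = (11*(-6))*145 = -66*145 = -9570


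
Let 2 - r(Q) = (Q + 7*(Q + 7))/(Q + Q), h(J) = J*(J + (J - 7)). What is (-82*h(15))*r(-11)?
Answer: -70725/11 ≈ -6429.5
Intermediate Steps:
h(J) = J*(-7 + 2*J) (h(J) = J*(J + (-7 + J)) = J*(-7 + 2*J))
r(Q) = 2 - (49 + 8*Q)/(2*Q) (r(Q) = 2 - (Q + 7*(Q + 7))/(Q + Q) = 2 - (Q + 7*(7 + Q))/(2*Q) = 2 - (Q + (49 + 7*Q))*1/(2*Q) = 2 - (49 + 8*Q)*1/(2*Q) = 2 - (49 + 8*Q)/(2*Q))
(-82*h(15))*r(-11) = (-1230*(-7 + 2*15))*(-2 - 49/2/(-11)) = (-1230*(-7 + 30))*(-2 - 49/2*(-1/11)) = (-1230*23)*(-2 + 49/22) = -82*345*(5/22) = -28290*5/22 = -70725/11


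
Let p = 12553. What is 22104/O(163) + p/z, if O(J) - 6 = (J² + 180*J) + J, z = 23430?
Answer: 55538357/59723070 ≈ 0.92993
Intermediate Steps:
O(J) = 6 + J² + 181*J (O(J) = 6 + ((J² + 180*J) + J) = 6 + (J² + 181*J) = 6 + J² + 181*J)
22104/O(163) + p/z = 22104/(6 + 163² + 181*163) + 12553/23430 = 22104/(6 + 26569 + 29503) + 12553*(1/23430) = 22104/56078 + 12553/23430 = 22104*(1/56078) + 12553/23430 = 11052/28039 + 12553/23430 = 55538357/59723070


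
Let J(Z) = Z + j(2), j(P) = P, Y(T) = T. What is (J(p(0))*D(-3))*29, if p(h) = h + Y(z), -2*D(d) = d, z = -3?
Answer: -87/2 ≈ -43.500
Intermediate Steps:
D(d) = -d/2
p(h) = -3 + h (p(h) = h - 3 = -3 + h)
J(Z) = 2 + Z (J(Z) = Z + 2 = 2 + Z)
(J(p(0))*D(-3))*29 = ((2 + (-3 + 0))*(-½*(-3)))*29 = ((2 - 3)*(3/2))*29 = -1*3/2*29 = -3/2*29 = -87/2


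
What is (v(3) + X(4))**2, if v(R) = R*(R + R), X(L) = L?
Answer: 484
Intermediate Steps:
v(R) = 2*R**2 (v(R) = R*(2*R) = 2*R**2)
(v(3) + X(4))**2 = (2*3**2 + 4)**2 = (2*9 + 4)**2 = (18 + 4)**2 = 22**2 = 484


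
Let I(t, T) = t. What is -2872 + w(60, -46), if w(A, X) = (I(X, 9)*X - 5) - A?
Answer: -821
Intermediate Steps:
w(A, X) = -5 + X**2 - A (w(A, X) = (X*X - 5) - A = (X**2 - 5) - A = (-5 + X**2) - A = -5 + X**2 - A)
-2872 + w(60, -46) = -2872 + (-5 + (-46)**2 - 1*60) = -2872 + (-5 + 2116 - 60) = -2872 + 2051 = -821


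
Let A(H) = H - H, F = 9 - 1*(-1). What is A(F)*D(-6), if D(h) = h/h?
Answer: 0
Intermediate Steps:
D(h) = 1
F = 10 (F = 9 + 1 = 10)
A(H) = 0
A(F)*D(-6) = 0*1 = 0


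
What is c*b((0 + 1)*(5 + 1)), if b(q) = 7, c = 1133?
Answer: 7931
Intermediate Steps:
c*b((0 + 1)*(5 + 1)) = 1133*7 = 7931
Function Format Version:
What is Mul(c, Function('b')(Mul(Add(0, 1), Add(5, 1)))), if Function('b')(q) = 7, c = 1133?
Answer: 7931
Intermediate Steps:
Mul(c, Function('b')(Mul(Add(0, 1), Add(5, 1)))) = Mul(1133, 7) = 7931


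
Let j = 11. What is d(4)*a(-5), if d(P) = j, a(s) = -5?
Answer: -55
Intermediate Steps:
d(P) = 11
d(4)*a(-5) = 11*(-5) = -55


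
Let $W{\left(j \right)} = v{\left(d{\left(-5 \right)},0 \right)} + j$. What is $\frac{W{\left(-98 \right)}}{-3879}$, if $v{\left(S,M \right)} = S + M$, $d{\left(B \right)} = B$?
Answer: $\frac{103}{3879} \approx 0.026553$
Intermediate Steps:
$v{\left(S,M \right)} = M + S$
$W{\left(j \right)} = -5 + j$ ($W{\left(j \right)} = \left(0 - 5\right) + j = -5 + j$)
$\frac{W{\left(-98 \right)}}{-3879} = \frac{-5 - 98}{-3879} = \left(-103\right) \left(- \frac{1}{3879}\right) = \frac{103}{3879}$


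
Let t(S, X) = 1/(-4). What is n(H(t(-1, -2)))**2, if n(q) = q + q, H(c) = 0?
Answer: 0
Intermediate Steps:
t(S, X) = -1/4
n(q) = 2*q
n(H(t(-1, -2)))**2 = (2*0)**2 = 0**2 = 0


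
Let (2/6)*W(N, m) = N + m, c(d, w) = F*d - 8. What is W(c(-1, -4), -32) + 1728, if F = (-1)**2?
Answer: 1605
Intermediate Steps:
F = 1
c(d, w) = -8 + d (c(d, w) = 1*d - 8 = d - 8 = -8 + d)
W(N, m) = 3*N + 3*m (W(N, m) = 3*(N + m) = 3*N + 3*m)
W(c(-1, -4), -32) + 1728 = (3*(-8 - 1) + 3*(-32)) + 1728 = (3*(-9) - 96) + 1728 = (-27 - 96) + 1728 = -123 + 1728 = 1605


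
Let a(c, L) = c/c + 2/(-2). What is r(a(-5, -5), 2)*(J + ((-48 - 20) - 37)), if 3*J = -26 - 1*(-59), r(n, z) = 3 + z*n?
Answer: -282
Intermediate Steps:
a(c, L) = 0 (a(c, L) = 1 + 2*(-1/2) = 1 - 1 = 0)
r(n, z) = 3 + n*z
J = 11 (J = (-26 - 1*(-59))/3 = (-26 + 59)/3 = (1/3)*33 = 11)
r(a(-5, -5), 2)*(J + ((-48 - 20) - 37)) = (3 + 0*2)*(11 + ((-48 - 20) - 37)) = (3 + 0)*(11 + (-68 - 37)) = 3*(11 - 105) = 3*(-94) = -282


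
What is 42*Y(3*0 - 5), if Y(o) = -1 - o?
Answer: 168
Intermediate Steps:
42*Y(3*0 - 5) = 42*(-1 - (3*0 - 5)) = 42*(-1 - (0 - 5)) = 42*(-1 - 1*(-5)) = 42*(-1 + 5) = 42*4 = 168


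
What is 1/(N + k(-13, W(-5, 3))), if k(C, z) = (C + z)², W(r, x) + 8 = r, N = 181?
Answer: 1/857 ≈ 0.0011669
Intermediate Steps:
W(r, x) = -8 + r
1/(N + k(-13, W(-5, 3))) = 1/(181 + (-13 + (-8 - 5))²) = 1/(181 + (-13 - 13)²) = 1/(181 + (-26)²) = 1/(181 + 676) = 1/857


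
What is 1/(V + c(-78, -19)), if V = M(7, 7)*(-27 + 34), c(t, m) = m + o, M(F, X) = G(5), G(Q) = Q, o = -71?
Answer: -1/55 ≈ -0.018182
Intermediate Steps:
M(F, X) = 5
c(t, m) = -71 + m (c(t, m) = m - 71 = -71 + m)
V = 35 (V = 5*(-27 + 34) = 5*7 = 35)
1/(V + c(-78, -19)) = 1/(35 + (-71 - 19)) = 1/(35 - 90) = 1/(-55) = -1/55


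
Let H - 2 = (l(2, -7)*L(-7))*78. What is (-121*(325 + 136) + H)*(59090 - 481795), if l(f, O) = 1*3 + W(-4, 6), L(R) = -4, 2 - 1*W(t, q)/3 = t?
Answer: 26347625355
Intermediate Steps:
W(t, q) = 6 - 3*t
l(f, O) = 21 (l(f, O) = 1*3 + (6 - 3*(-4)) = 3 + (6 + 12) = 3 + 18 = 21)
H = -6550 (H = 2 + (21*(-4))*78 = 2 - 84*78 = 2 - 6552 = -6550)
(-121*(325 + 136) + H)*(59090 - 481795) = (-121*(325 + 136) - 6550)*(59090 - 481795) = (-121*461 - 6550)*(-422705) = (-55781 - 6550)*(-422705) = -62331*(-422705) = 26347625355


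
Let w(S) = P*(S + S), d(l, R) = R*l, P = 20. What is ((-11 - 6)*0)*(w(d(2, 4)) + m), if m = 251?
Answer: 0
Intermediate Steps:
w(S) = 40*S (w(S) = 20*(S + S) = 20*(2*S) = 40*S)
((-11 - 6)*0)*(w(d(2, 4)) + m) = ((-11 - 6)*0)*(40*(4*2) + 251) = (-17*0)*(40*8 + 251) = 0*(320 + 251) = 0*571 = 0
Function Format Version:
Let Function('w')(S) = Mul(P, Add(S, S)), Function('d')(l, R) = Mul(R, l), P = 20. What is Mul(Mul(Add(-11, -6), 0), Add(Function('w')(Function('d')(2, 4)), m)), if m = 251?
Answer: 0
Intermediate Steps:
Function('w')(S) = Mul(40, S) (Function('w')(S) = Mul(20, Add(S, S)) = Mul(20, Mul(2, S)) = Mul(40, S))
Mul(Mul(Add(-11, -6), 0), Add(Function('w')(Function('d')(2, 4)), m)) = Mul(Mul(Add(-11, -6), 0), Add(Mul(40, Mul(4, 2)), 251)) = Mul(Mul(-17, 0), Add(Mul(40, 8), 251)) = Mul(0, Add(320, 251)) = Mul(0, 571) = 0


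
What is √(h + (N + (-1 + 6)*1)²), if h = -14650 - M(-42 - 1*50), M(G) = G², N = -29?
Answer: I*√22538 ≈ 150.13*I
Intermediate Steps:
h = -23114 (h = -14650 - (-42 - 1*50)² = -14650 - (-42 - 50)² = -14650 - 1*(-92)² = -14650 - 1*8464 = -14650 - 8464 = -23114)
√(h + (N + (-1 + 6)*1)²) = √(-23114 + (-29 + (-1 + 6)*1)²) = √(-23114 + (-29 + 5*1)²) = √(-23114 + (-29 + 5)²) = √(-23114 + (-24)²) = √(-23114 + 576) = √(-22538) = I*√22538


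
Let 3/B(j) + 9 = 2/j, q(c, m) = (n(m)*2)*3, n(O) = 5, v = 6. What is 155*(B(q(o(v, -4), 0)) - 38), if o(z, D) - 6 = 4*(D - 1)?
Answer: -796235/134 ≈ -5942.1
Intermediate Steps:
o(z, D) = 2 + 4*D (o(z, D) = 6 + 4*(D - 1) = 6 + 4*(-1 + D) = 6 + (-4 + 4*D) = 2 + 4*D)
q(c, m) = 30 (q(c, m) = (5*2)*3 = 10*3 = 30)
B(j) = 3/(-9 + 2/j)
155*(B(q(o(v, -4), 0)) - 38) = 155*(-3*30/(-2 + 9*30) - 38) = 155*(-3*30/(-2 + 270) - 38) = 155*(-3*30/268 - 38) = 155*(-3*30*1/268 - 38) = 155*(-45/134 - 38) = 155*(-5137/134) = -796235/134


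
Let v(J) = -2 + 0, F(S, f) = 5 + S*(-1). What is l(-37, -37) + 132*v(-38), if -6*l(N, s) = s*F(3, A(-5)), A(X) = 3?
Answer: -755/3 ≈ -251.67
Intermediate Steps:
F(S, f) = 5 - S
v(J) = -2
l(N, s) = -s/3 (l(N, s) = -s*(5 - 1*3)/6 = -s*(5 - 3)/6 = -s*2/6 = -s/3)
l(-37, -37) + 132*v(-38) = -⅓*(-37) + 132*(-2) = 37/3 - 264 = -755/3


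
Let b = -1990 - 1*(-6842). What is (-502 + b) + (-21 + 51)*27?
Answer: 5160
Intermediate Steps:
b = 4852 (b = -1990 + 6842 = 4852)
(-502 + b) + (-21 + 51)*27 = (-502 + 4852) + (-21 + 51)*27 = 4350 + 30*27 = 4350 + 810 = 5160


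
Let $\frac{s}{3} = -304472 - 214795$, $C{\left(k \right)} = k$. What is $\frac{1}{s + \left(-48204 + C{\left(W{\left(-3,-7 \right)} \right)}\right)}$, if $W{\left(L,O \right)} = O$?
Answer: $- \frac{1}{1606012} \approx -6.2266 \cdot 10^{-7}$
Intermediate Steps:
$s = -1557801$ ($s = 3 \left(-304472 - 214795\right) = 3 \left(-519267\right) = -1557801$)
$\frac{1}{s + \left(-48204 + C{\left(W{\left(-3,-7 \right)} \right)}\right)} = \frac{1}{-1557801 - 48211} = \frac{1}{-1606012} = - \frac{1}{1606012}$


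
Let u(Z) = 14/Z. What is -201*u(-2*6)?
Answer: 469/2 ≈ 234.50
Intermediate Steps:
-201*u(-2*6) = -2814/((-2*6)) = -2814/(-12) = -2814*(-1)/12 = -201*(-7/6) = 469/2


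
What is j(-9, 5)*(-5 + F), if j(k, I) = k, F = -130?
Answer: 1215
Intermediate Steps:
j(-9, 5)*(-5 + F) = -9*(-5 - 130) = -9*(-135) = 1215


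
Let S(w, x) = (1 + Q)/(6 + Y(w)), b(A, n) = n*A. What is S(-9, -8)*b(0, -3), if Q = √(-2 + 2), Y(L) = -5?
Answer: 0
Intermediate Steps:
Q = 0 (Q = √0 = 0)
b(A, n) = A*n
S(w, x) = 1 (S(w, x) = (1 + 0)/(6 - 5) = 1/1 = 1*1 = 1)
S(-9, -8)*b(0, -3) = 1*(0*(-3)) = 1*0 = 0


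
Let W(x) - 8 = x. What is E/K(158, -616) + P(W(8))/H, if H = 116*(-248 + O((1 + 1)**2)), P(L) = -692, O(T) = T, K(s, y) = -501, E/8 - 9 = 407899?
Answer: -23090769391/3545076 ≈ -6513.5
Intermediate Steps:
E = 3263264 (E = 72 + 8*407899 = 72 + 3263192 = 3263264)
W(x) = 8 + x
H = -28304 (H = 116*(-248 + (1 + 1)**2) = 116*(-248 + 2**2) = 116*(-248 + 4) = 116*(-244) = -28304)
E/K(158, -616) + P(W(8))/H = 3263264/(-501) - 692/(-28304) = 3263264*(-1/501) - 692*(-1/28304) = -3263264/501 + 173/7076 = -23090769391/3545076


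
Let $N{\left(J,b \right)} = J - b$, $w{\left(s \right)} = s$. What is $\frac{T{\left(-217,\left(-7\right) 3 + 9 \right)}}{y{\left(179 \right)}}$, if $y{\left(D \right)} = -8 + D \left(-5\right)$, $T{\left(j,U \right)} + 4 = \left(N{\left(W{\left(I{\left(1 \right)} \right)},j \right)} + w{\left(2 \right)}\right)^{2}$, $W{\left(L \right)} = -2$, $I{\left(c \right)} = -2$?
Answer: $- \frac{365}{7} \approx -52.143$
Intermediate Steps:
$T{\left(j,U \right)} = -4 + j^{2}$ ($T{\left(j,U \right)} = -4 + \left(\left(-2 - j\right) + 2\right)^{2} = -4 + \left(- j\right)^{2} = -4 + j^{2}$)
$y{\left(D \right)} = -8 - 5 D$
$\frac{T{\left(-217,\left(-7\right) 3 + 9 \right)}}{y{\left(179 \right)}} = \frac{-4 + \left(-217\right)^{2}}{-8 - 895} = \frac{-4 + 47089}{-8 - 895} = \frac{47085}{-903} = 47085 \left(- \frac{1}{903}\right) = - \frac{365}{7}$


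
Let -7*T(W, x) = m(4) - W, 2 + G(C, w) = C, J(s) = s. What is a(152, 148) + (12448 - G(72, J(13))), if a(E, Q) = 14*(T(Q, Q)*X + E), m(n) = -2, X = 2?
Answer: 15106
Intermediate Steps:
G(C, w) = -2 + C
T(W, x) = 2/7 + W/7 (T(W, x) = -(-2 - W)/7 = 2/7 + W/7)
a(E, Q) = 8 + 4*Q + 14*E (a(E, Q) = 14*((2/7 + Q/7)*2 + E) = 14*((4/7 + 2*Q/7) + E) = 14*(4/7 + E + 2*Q/7) = 8 + 4*Q + 14*E)
a(152, 148) + (12448 - G(72, J(13))) = (8 + 4*148 + 14*152) + (12448 - (-2 + 72)) = (8 + 592 + 2128) + (12448 - 1*70) = 2728 + (12448 - 70) = 2728 + 12378 = 15106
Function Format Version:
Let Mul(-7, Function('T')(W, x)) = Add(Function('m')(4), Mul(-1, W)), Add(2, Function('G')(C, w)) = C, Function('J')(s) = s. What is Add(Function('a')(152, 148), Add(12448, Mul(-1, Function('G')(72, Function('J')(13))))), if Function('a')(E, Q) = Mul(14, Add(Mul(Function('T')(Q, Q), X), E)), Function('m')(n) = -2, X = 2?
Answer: 15106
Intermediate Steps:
Function('G')(C, w) = Add(-2, C)
Function('T')(W, x) = Add(Rational(2, 7), Mul(Rational(1, 7), W)) (Function('T')(W, x) = Mul(Rational(-1, 7), Add(-2, Mul(-1, W))) = Add(Rational(2, 7), Mul(Rational(1, 7), W)))
Function('a')(E, Q) = Add(8, Mul(4, Q), Mul(14, E)) (Function('a')(E, Q) = Mul(14, Add(Mul(Add(Rational(2, 7), Mul(Rational(1, 7), Q)), 2), E)) = Mul(14, Add(Add(Rational(4, 7), Mul(Rational(2, 7), Q)), E)) = Mul(14, Add(Rational(4, 7), E, Mul(Rational(2, 7), Q))) = Add(8, Mul(4, Q), Mul(14, E)))
Add(Function('a')(152, 148), Add(12448, Mul(-1, Function('G')(72, Function('J')(13))))) = Add(Add(8, Mul(4, 148), Mul(14, 152)), Add(12448, Mul(-1, Add(-2, 72)))) = Add(Add(8, 592, 2128), Add(12448, Mul(-1, 70))) = Add(2728, Add(12448, -70)) = Add(2728, 12378) = 15106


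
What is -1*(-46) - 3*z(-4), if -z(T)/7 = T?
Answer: -38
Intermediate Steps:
z(T) = -7*T
-1*(-46) - 3*z(-4) = -1*(-46) - (-21)*(-4) = 46 - 3*28 = 46 - 84 = -38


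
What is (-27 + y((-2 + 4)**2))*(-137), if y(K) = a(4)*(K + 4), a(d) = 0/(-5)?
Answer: 3699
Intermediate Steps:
a(d) = 0 (a(d) = 0*(-1/5) = 0)
y(K) = 0 (y(K) = 0*(K + 4) = 0*(4 + K) = 0)
(-27 + y((-2 + 4)**2))*(-137) = (-27 + 0)*(-137) = -27*(-137) = 3699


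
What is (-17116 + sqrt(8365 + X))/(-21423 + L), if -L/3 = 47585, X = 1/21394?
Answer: 8558/82089 - sqrt(3828687590534)/3512424132 ≈ 0.10370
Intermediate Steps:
X = 1/21394 ≈ 4.6742e-5
L = -142755 (L = -3*47585 = -142755)
(-17116 + sqrt(8365 + X))/(-21423 + L) = (-17116 + sqrt(8365 + 1/21394))/(-21423 - 142755) = (-17116 + sqrt(178960811/21394))/(-164178) = (-17116 + sqrt(3828687590534)/21394)*(-1/164178) = 8558/82089 - sqrt(3828687590534)/3512424132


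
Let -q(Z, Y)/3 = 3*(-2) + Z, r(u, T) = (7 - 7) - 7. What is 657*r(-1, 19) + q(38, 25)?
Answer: -4695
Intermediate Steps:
r(u, T) = -7 (r(u, T) = 0 - 7 = -7)
q(Z, Y) = 18 - 3*Z (q(Z, Y) = -3*(3*(-2) + Z) = -3*(-6 + Z) = 18 - 3*Z)
657*r(-1, 19) + q(38, 25) = 657*(-7) + (18 - 3*38) = -4599 + (18 - 114) = -4599 - 96 = -4695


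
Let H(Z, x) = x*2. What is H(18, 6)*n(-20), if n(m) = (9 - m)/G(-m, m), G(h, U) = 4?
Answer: 87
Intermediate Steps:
H(Z, x) = 2*x
n(m) = 9/4 - m/4 (n(m) = (9 - m)/4 = (9 - m)*(1/4) = 9/4 - m/4)
H(18, 6)*n(-20) = (2*6)*(9/4 - 1/4*(-20)) = 12*(9/4 + 5) = 12*(29/4) = 87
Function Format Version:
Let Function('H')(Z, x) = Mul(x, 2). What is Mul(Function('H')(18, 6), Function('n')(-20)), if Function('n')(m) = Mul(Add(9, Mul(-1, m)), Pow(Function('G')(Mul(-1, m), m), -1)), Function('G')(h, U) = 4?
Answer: 87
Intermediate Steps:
Function('H')(Z, x) = Mul(2, x)
Function('n')(m) = Add(Rational(9, 4), Mul(Rational(-1, 4), m)) (Function('n')(m) = Mul(Add(9, Mul(-1, m)), Pow(4, -1)) = Mul(Add(9, Mul(-1, m)), Rational(1, 4)) = Add(Rational(9, 4), Mul(Rational(-1, 4), m)))
Mul(Function('H')(18, 6), Function('n')(-20)) = Mul(Mul(2, 6), Add(Rational(9, 4), Mul(Rational(-1, 4), -20))) = Mul(12, Add(Rational(9, 4), 5)) = Mul(12, Rational(29, 4)) = 87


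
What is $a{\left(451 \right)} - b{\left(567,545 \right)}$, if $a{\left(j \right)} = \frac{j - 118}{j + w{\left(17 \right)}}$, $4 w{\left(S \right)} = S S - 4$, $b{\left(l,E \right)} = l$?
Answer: $- \frac{1183131}{2089} \approx -566.36$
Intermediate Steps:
$w{\left(S \right)} = -1 + \frac{S^{2}}{4}$ ($w{\left(S \right)} = \frac{S S - 4}{4} = \frac{S^{2} - 4}{4} = \frac{-4 + S^{2}}{4} = -1 + \frac{S^{2}}{4}$)
$a{\left(j \right)} = \frac{-118 + j}{\frac{285}{4} + j}$ ($a{\left(j \right)} = \frac{j - 118}{j - \left(1 - \frac{17^{2}}{4}\right)} = \frac{-118 + j}{j + \left(-1 + \frac{1}{4} \cdot 289\right)} = \frac{-118 + j}{j + \left(-1 + \frac{289}{4}\right)} = \frac{-118 + j}{j + \frac{285}{4}} = \frac{-118 + j}{\frac{285}{4} + j}$)
$a{\left(451 \right)} - b{\left(567,545 \right)} = \frac{4 \left(-118 + 451\right)}{285 + 4 \cdot 451} - 567 = 4 \frac{1}{285 + 1804} \cdot 333 - 567 = 4 \cdot \frac{1}{2089} \cdot 333 - 567 = \frac{1332}{2089} - 567 = - \frac{1183131}{2089}$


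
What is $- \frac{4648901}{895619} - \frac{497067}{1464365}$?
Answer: $- \frac{7252870562338}{1311513116935} \approx -5.5302$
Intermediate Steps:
$- \frac{4648901}{895619} - \frac{497067}{1464365} = - \frac{7252870562338}{1311513116935}$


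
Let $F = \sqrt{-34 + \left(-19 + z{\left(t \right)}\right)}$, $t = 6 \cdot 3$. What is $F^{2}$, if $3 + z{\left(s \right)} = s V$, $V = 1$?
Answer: $-38$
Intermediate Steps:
$t = 18$
$z{\left(s \right)} = -3 + s$ ($z{\left(s \right)} = -3 + s 1 = -3 + s$)
$F = i \sqrt{38}$ ($F = \sqrt{-34 + \left(-19 + \left(-3 + 18\right)\right)} = \sqrt{-34 + \left(-19 + 15\right)} = \sqrt{-34 - 4} = \sqrt{-38} = i \sqrt{38} \approx 6.1644 i$)
$F^{2} = \left(i \sqrt{38}\right)^{2} = -38$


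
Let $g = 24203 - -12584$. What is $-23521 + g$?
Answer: $13266$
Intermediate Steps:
$g = 36787$ ($g = 24203 + 12584 = 36787$)
$-23521 + g = -23521 + 36787 = 13266$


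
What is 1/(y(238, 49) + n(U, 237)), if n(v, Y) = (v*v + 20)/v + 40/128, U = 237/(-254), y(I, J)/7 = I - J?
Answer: 481584/626514215 ≈ 0.00076867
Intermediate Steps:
y(I, J) = -7*J + 7*I (y(I, J) = 7*(I - J) = -7*J + 7*I)
U = -237/254 (U = 237*(-1/254) = -237/254 ≈ -0.93307)
n(v, Y) = 5/16 + (20 + v²)/v (n(v, Y) = (v² + 20)/v + 40*(1/128) = (20 + v²)/v + 5/16 = 5/16 + (20 + v²)/v)
1/(y(238, 49) + n(U, 237)) = 1/((-7*49 + 7*238) + (5/16 - 237/254 + 20/(-237/254))) = 1/((-343 + 1666) + (5/16 - 237/254 + 20*(-254/237))) = 1/(1323 + (5/16 - 237/254 - 5080/237)) = 1/(1323 - 10621417/481584) = 1/(626514215/481584) = 481584/626514215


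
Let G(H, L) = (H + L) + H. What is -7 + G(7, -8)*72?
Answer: 425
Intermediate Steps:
G(H, L) = L + 2*H
-7 + G(7, -8)*72 = -7 + (-8 + 2*7)*72 = -7 + (-8 + 14)*72 = -7 + 6*72 = -7 + 432 = 425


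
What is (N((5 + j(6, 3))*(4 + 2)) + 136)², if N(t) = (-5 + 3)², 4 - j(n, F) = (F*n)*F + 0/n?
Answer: 19600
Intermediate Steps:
j(n, F) = 4 - n*F² (j(n, F) = 4 - ((F*n)*F + 0/n) = 4 - (n*F² + 0) = 4 - n*F²)
N(t) = 4 (N(t) = (-2)² = 4)
(N((5 + j(6, 3))*(4 + 2)) + 136)² = (4 + 136)² = 140² = 19600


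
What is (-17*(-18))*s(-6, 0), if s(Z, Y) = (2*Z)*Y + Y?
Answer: 0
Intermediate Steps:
s(Z, Y) = Y + 2*Y*Z (s(Z, Y) = 2*Y*Z + Y = Y + 2*Y*Z)
(-17*(-18))*s(-6, 0) = (-17*(-18))*(0*(1 + 2*(-6))) = 306*(0*(1 - 12)) = 306*(0*(-11)) = 306*0 = 0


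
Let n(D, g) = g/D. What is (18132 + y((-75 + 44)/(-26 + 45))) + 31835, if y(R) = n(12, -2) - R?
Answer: 5696405/114 ≈ 49968.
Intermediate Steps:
y(R) = -1/6 - R (y(R) = -2/12 - R = -2*1/12 - R = -1/6 - R)
(18132 + y((-75 + 44)/(-26 + 45))) + 31835 = (18132 + (-1/6 - (-75 + 44)/(-26 + 45))) + 31835 = (18132 + (-1/6 - (-31)/19)) + 31835 = (18132 + (-1/6 - 1*(-31/19))) + 31835 = (18132 + (-1/6 + 31/19)) + 31835 = (18132 + 167/114) + 31835 = 2067215/114 + 31835 = 5696405/114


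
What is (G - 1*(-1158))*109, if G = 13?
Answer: 127639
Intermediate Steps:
(G - 1*(-1158))*109 = (13 - 1*(-1158))*109 = (13 + 1158)*109 = 1171*109 = 127639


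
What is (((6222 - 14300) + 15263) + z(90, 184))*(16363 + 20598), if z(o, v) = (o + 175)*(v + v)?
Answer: 3870001505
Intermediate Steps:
z(o, v) = 2*v*(175 + o) (z(o, v) = (175 + o)*(2*v) = 2*v*(175 + o))
(((6222 - 14300) + 15263) + z(90, 184))*(16363 + 20598) = (((6222 - 14300) + 15263) + 2*184*(175 + 90))*(16363 + 20598) = ((-8078 + 15263) + 2*184*265)*36961 = (7185 + 97520)*36961 = 104705*36961 = 3870001505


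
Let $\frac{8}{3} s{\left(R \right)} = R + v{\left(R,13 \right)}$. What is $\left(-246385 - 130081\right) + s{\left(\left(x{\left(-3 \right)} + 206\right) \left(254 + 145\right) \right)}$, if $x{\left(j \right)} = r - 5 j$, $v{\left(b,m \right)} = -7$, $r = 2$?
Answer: $- \frac{1372409}{4} \approx -3.431 \cdot 10^{5}$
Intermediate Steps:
$x{\left(j \right)} = 2 - 5 j$
$s{\left(R \right)} = - \frac{21}{8} + \frac{3 R}{8}$ ($s{\left(R \right)} = \frac{3 \left(R - 7\right)}{8} = \frac{3 \left(-7 + R\right)}{8} = - \frac{21}{8} + \frac{3 R}{8}$)
$\left(-246385 - 130081\right) + s{\left(\left(x{\left(-3 \right)} + 206\right) \left(254 + 145\right) \right)} = \left(-246385 - 130081\right) - \left(\frac{21}{8} - \frac{3 \left(\left(2 - -15\right) + 206\right) \left(254 + 145\right)}{8}\right) = -376466 - \left(\frac{21}{8} - \frac{3 \left(\left(2 + 15\right) + 206\right) 399}{8}\right) = -376466 - \left(\frac{21}{8} - \frac{3 \left(17 + 206\right) 399}{8}\right) = -376466 - \left(\frac{21}{8} - \frac{3 \cdot 223 \cdot 399}{8}\right) = -376466 + \left(- \frac{21}{8} + \frac{3}{8} \cdot 88977\right) = -376466 + \left(- \frac{21}{8} + \frac{266931}{8}\right) = -376466 + \frac{133455}{4} = - \frac{1372409}{4}$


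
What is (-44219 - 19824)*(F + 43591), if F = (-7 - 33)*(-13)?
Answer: -2825000773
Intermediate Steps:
F = 520 (F = -40*(-13) = 520)
(-44219 - 19824)*(F + 43591) = (-44219 - 19824)*(520 + 43591) = -64043*44111 = -2825000773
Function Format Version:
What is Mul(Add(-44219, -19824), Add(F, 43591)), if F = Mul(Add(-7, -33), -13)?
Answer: -2825000773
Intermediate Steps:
F = 520 (F = Mul(-40, -13) = 520)
Mul(Add(-44219, -19824), Add(F, 43591)) = Mul(Add(-44219, -19824), Add(520, 43591)) = Mul(-64043, 44111) = -2825000773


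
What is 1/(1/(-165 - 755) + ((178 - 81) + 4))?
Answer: 920/92919 ≈ 0.0099011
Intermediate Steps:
1/(1/(-165 - 755) + ((178 - 81) + 4)) = 1/(1/(-920) + (97 + 4)) = 1/(-1/920 + 101) = 1/(92919/920) = 920/92919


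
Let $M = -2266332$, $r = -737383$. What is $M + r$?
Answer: $-3003715$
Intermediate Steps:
$M + r = -2266332 - 737383 = -3003715$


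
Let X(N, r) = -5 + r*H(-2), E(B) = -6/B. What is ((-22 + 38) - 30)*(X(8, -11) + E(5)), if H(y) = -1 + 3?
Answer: 1974/5 ≈ 394.80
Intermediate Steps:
H(y) = 2
X(N, r) = -5 + 2*r (X(N, r) = -5 + r*2 = -5 + 2*r)
((-22 + 38) - 30)*(X(8, -11) + E(5)) = ((-22 + 38) - 30)*((-5 + 2*(-11)) - 6/5) = (16 - 30)*((-5 - 22) - 6*1/5) = -14*(-27 - 6/5) = -14*(-141/5) = 1974/5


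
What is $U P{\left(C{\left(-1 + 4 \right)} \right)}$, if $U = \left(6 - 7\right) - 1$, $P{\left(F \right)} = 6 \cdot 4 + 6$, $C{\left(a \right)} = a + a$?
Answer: $-60$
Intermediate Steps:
$C{\left(a \right)} = 2 a$
$P{\left(F \right)} = 30$ ($P{\left(F \right)} = 24 + 6 = 30$)
$U = -2$ ($U = -1 - 1 = -2$)
$U P{\left(C{\left(-1 + 4 \right)} \right)} = \left(-2\right) 30 = -60$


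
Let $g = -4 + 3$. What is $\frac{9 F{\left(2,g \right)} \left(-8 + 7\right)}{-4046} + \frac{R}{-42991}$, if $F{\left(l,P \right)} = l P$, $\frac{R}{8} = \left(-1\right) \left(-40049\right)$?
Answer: $- \frac{648539935}{86970793} \approx -7.457$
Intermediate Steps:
$g = -1$
$R = 320392$ ($R = 8 \left(\left(-1\right) \left(-40049\right)\right) = 8 \cdot 40049 = 320392$)
$F{\left(l,P \right)} = P l$
$\frac{9 F{\left(2,g \right)} \left(-8 + 7\right)}{-4046} + \frac{R}{-42991} = \frac{9 \left(\left(-1\right) 2\right) \left(-8 + 7\right)}{-4046} + \frac{320392}{-42991} = 9 \left(-2\right) \left(-1\right) \left(- \frac{1}{4046}\right) + 320392 \left(- \frac{1}{42991}\right) = \left(-18\right) \left(-1\right) \left(- \frac{1}{4046}\right) - \frac{320392}{42991} = 18 \left(- \frac{1}{4046}\right) - \frac{320392}{42991} = - \frac{9}{2023} - \frac{320392}{42991} = - \frac{648539935}{86970793}$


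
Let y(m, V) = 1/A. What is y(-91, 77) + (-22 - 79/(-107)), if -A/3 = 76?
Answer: -518807/24396 ≈ -21.266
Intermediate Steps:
A = -228 (A = -3*76 = -228)
y(m, V) = -1/228 (y(m, V) = 1/(-228) = -1/228)
y(-91, 77) + (-22 - 79/(-107)) = -1/228 + (-22 - 79/(-107)) = -1/228 + (-22 - 1/107*(-79)) = -1/228 + (-22 + 79/107) = -1/228 - 2275/107 = -518807/24396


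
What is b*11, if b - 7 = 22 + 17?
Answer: 506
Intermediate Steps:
b = 46 (b = 7 + (22 + 17) = 7 + 39 = 46)
b*11 = 46*11 = 506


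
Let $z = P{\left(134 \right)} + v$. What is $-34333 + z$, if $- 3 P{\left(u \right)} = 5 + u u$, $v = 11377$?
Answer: $-28943$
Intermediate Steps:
$P{\left(u \right)} = - \frac{5}{3} - \frac{u^{2}}{3}$ ($P{\left(u \right)} = - \frac{5 + u u}{3} = - \frac{5 + u^{2}}{3} = - \frac{5}{3} - \frac{u^{2}}{3}$)
$z = 5390$ ($z = \left(- \frac{5}{3} - \frac{134^{2}}{3}\right) + 11377 = \left(- \frac{5}{3} - \frac{17956}{3}\right) + 11377 = -5987 + 11377 = 5390$)
$-34333 + z = -34333 + 5390 = -28943$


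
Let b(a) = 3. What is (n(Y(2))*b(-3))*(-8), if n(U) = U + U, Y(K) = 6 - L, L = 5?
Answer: -48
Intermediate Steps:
Y(K) = 1 (Y(K) = 6 - 1*5 = 6 - 5 = 1)
n(U) = 2*U
(n(Y(2))*b(-3))*(-8) = ((2*1)*3)*(-8) = (2*3)*(-8) = 6*(-8) = -48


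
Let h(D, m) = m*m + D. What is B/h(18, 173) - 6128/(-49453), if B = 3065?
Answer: 335088661/1480968991 ≈ 0.22626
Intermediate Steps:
h(D, m) = D + m² (h(D, m) = m² + D = D + m²)
B/h(18, 173) - 6128/(-49453) = 3065/(18 + 173²) - 6128/(-49453) = 3065/(18 + 29929) - 6128*(-1/49453) = 3065/29947 + 6128/49453 = 335088661/1480968991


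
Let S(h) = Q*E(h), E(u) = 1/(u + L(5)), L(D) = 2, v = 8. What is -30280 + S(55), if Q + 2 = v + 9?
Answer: -575315/19 ≈ -30280.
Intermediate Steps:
E(u) = 1/(2 + u) (E(u) = 1/(u + 2) = 1/(2 + u))
Q = 15 (Q = -2 + (8 + 9) = -2 + 17 = 15)
S(h) = 15/(2 + h)
-30280 + S(55) = -30280 + 15/(2 + 55) = -30280 + 15/57 = -30280 + 15*(1/57) = -30280 + 5/19 = -575315/19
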